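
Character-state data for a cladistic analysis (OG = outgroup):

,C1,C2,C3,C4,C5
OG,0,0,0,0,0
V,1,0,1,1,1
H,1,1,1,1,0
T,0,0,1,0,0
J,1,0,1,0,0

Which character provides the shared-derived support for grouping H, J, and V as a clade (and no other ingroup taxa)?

C1

The outgroup has state '0' for every character, so '1' is the derived state throughout.
Only H, J, and V show the derived state '1' for C1, supporting them as a clade.
C2 (derived state '1') is unique to H (autapomorphy; uninformative for grouping).
C3 (derived state '1') is shared by all ingroup taxa — unites the whole ingroup.
Only H and V show the derived state '1' for C4, supporting them as a clade.
C5: derived state '1' in V only — an autapomorphy, so it tells us nothing about relationships among taxa.
Most parsimonious ingroup topology: (((V,H),J),T).
The clade {H, J, V} is supported by C1: its derived state '1' occurs in exactly those taxa and in no other taxon (including the outgroup).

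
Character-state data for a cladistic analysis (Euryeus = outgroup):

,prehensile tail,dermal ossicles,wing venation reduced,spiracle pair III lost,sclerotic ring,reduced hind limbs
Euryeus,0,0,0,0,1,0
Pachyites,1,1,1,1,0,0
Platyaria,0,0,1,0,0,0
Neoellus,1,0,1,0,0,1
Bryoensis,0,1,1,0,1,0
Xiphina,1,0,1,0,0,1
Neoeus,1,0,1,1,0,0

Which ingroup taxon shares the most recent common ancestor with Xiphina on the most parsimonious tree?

Neoellus

Character polarity is set by the outgroup: the derived state is whichever differs from the outgroup's state, so for sclerotic ring the derived state is '0', and for the remaining characters it is '1'.
prehensile tail (derived state '1') is shared by Neoellus, Neoeus, Pachyites, and Xiphina — a synapomorphy uniting that clade.
dermal ossicles groups Bryoensis and Pachyites, which is incompatible with the clades supported by the remaining characters; treating it as convergent (homoplasy) costs fewer steps than any alternative tree.
All ingroup taxa share the derived state '1' for wing venation reduced; it defines the ingroup but does not resolve relationships within it.
spiracle pair III lost: derived state '1' in Neoeus and Pachyites only — synapomorphy for {Neoeus, Pachyites}.
sclerotic ring (derived state '0') is shared by Neoellus, Neoeus, Pachyites, Platyaria, and Xiphina — a synapomorphy uniting that clade.
Only Neoellus and Xiphina show the derived state '1' for reduced hind limbs, supporting them as a clade.
Most parsimonious ingroup topology: ((((Pachyites,Neoeus),(Neoellus,Xiphina)),Platyaria),Bryoensis).
Xiphina and Neoellus form a cherry on this tree, so they are sister taxa.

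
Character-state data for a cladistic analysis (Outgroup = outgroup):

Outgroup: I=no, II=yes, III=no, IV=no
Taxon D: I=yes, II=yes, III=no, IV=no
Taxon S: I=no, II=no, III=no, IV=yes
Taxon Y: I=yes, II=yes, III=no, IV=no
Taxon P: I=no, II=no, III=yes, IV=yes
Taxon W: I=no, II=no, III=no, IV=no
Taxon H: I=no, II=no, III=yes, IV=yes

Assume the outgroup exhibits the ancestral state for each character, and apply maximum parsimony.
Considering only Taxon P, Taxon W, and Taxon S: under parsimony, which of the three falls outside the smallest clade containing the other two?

Character polarity is set by the outgroup: the derived state is whichever differs from the outgroup's state, so for II the derived state is 'no', and for the remaining characters it is 'yes'.
Only Taxon D and Taxon Y show the derived state 'yes' for I, supporting them as a clade.
Only Taxon H, Taxon P, Taxon S, and Taxon W show the derived state 'no' for II, supporting them as a clade.
Only Taxon H and Taxon P show the derived state 'yes' for III, supporting them as a clade.
IV: derived state 'yes' in Taxon H, Taxon P, and Taxon S only — synapomorphy for {Taxon H, Taxon P, Taxon S}.
Most parsimonious ingroup topology: ((Taxon D,Taxon Y),((Taxon S,(Taxon P,Taxon H)),Taxon W)).
Taxon P and Taxon S share a more recent common ancestor with each other than either does with Taxon W, so Taxon W is the least closely related of the three.

Taxon W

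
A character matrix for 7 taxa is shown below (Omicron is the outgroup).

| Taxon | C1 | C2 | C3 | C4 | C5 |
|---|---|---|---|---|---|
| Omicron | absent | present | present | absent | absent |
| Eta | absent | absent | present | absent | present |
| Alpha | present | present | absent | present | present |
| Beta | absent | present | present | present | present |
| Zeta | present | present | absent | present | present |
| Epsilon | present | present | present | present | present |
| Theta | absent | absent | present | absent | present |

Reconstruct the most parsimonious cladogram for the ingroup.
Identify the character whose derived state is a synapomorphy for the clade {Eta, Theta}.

Character polarity is set by the outgroup: the derived state is whichever differs from the outgroup's state, so for C2, C3 the derived state is 'absent', and for the remaining characters it is 'present'.
C1: derived state 'present' in Alpha, Epsilon, and Zeta only — synapomorphy for {Alpha, Epsilon, Zeta}.
C2 (derived state 'absent') is shared by Eta and Theta — a synapomorphy uniting that clade.
C3 (derived state 'absent') is shared by Alpha and Zeta — a synapomorphy uniting that clade.
C4: derived state 'present' in Alpha, Beta, Epsilon, and Zeta only — synapomorphy for {Alpha, Beta, Epsilon, Zeta}.
C5 (derived state 'present') is shared by all ingroup taxa — unites the whole ingroup.
Most parsimonious ingroup topology: ((Eta,Theta),(((Alpha,Zeta),Epsilon),Beta)).
The clade {Eta, Theta} is supported by C2: its derived state 'absent' occurs in exactly those taxa and in no other taxon (including the outgroup).

C2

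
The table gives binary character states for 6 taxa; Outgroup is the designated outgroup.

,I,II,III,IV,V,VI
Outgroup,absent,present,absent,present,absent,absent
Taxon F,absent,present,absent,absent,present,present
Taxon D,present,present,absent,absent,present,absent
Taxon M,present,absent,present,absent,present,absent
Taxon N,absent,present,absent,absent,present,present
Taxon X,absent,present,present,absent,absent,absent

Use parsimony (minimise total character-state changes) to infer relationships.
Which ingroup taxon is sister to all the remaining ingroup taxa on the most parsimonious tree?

Taxon X

Character polarity is set by the outgroup: the derived state is whichever differs from the outgroup's state, so for II, IV the derived state is 'absent', and for the remaining characters it is 'present'.
Only Taxon D and Taxon M show the derived state 'present' for I, supporting them as a clade.
II (derived state 'absent') is unique to Taxon M (autapomorphy; uninformative for grouping).
III (state 'present') occurs in Taxon M and Taxon X but conflicts with the nesting implied by the other characters — most parsimoniously interpreted as homoplasy.
All ingroup taxa share the derived state 'absent' for IV; it defines the ingroup but does not resolve relationships within it.
Only Taxon D, Taxon F, Taxon M, and Taxon N show the derived state 'present' for V, supporting them as a clade.
VI: derived state 'present' in Taxon F and Taxon N only — synapomorphy for {Taxon F, Taxon N}.
Most parsimonious ingroup topology: (((Taxon F,Taxon N),(Taxon D,Taxon M)),Taxon X).
Taxon X is sister to the clade containing all other ingroup taxa, so it is the earliest-diverging (most basal) ingroup lineage.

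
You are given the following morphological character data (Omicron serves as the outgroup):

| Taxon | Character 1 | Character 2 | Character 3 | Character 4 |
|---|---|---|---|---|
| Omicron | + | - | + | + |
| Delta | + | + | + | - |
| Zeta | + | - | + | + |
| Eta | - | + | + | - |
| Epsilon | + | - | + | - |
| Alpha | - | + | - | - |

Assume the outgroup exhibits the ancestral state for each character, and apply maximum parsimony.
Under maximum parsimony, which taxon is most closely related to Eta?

Character polarity is set by the outgroup: the derived state is whichever differs from the outgroup's state, so for Character 1, Character 3, Character 4 the derived state is '-', and for the remaining characters it is '+'.
Character 1: derived state '-' in Alpha and Eta only — synapomorphy for {Alpha, Eta}.
Only Alpha, Delta, and Eta show the derived state '+' for Character 2, supporting them as a clade.
Character 3 (derived state '-') is unique to Alpha (autapomorphy; uninformative for grouping).
Character 4 (derived state '-') is shared by Alpha, Delta, Epsilon, and Eta — a synapomorphy uniting that clade.
Most parsimonious ingroup topology: (((Delta,(Eta,Alpha)),Epsilon),Zeta).
Eta and Alpha form a cherry on this tree, so they are sister taxa.

Alpha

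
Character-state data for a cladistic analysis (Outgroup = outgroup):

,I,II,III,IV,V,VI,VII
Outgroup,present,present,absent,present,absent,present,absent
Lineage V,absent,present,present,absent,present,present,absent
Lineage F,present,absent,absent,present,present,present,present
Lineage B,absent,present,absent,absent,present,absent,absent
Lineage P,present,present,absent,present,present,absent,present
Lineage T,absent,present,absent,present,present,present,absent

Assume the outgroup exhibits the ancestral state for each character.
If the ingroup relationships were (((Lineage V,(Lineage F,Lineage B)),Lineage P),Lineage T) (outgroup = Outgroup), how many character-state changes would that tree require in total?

Map each character onto (((Lineage V,(Lineage F,Lineage B)),Lineage P),Lineage T) (rooted by Outgroup) and count the minimum state changes it requires (Fitch parsimony):
I: 3; II: 1; III: 1; IV: 2; V: 1; VI: 2; VII: 2.
Total tree length = 12.

12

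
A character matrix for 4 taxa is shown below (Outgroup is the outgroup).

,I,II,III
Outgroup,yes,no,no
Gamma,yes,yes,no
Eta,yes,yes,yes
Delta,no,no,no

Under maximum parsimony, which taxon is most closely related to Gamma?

Character polarity is set by the outgroup: the derived state is whichever differs from the outgroup's state, so for I the derived state is 'no', and for the remaining characters it is 'yes'.
I: derived state 'no' in Delta only — an autapomorphy, so it tells us nothing about relationships among taxa.
Only Eta and Gamma show the derived state 'yes' for II, supporting them as a clade.
III: derived state 'yes' in Eta only — an autapomorphy, so it tells us nothing about relationships among taxa.
Most parsimonious ingroup topology: ((Gamma,Eta),Delta).
Gamma and Eta form a cherry on this tree, so they are sister taxa.

Eta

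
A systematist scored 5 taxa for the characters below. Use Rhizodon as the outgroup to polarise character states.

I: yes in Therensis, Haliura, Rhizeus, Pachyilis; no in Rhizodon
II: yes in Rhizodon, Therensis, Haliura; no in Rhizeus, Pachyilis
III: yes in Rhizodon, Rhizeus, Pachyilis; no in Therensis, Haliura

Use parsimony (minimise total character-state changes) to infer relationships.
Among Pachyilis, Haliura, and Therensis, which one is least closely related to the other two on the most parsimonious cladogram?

Character polarity is set by the outgroup: the derived state is whichever differs from the outgroup's state, so for II, III the derived state is 'no', and for the remaining characters it is 'yes'.
All ingroup taxa share the derived state 'yes' for I; it defines the ingroup but does not resolve relationships within it.
II: derived state 'no' in Pachyilis and Rhizeus only — synapomorphy for {Pachyilis, Rhizeus}.
III (derived state 'no') is shared by Haliura and Therensis — a synapomorphy uniting that clade.
Most parsimonious ingroup topology: ((Therensis,Haliura),(Rhizeus,Pachyilis)).
Haliura and Therensis share a more recent common ancestor with each other than either does with Pachyilis, so Pachyilis is the least closely related of the three.

Pachyilis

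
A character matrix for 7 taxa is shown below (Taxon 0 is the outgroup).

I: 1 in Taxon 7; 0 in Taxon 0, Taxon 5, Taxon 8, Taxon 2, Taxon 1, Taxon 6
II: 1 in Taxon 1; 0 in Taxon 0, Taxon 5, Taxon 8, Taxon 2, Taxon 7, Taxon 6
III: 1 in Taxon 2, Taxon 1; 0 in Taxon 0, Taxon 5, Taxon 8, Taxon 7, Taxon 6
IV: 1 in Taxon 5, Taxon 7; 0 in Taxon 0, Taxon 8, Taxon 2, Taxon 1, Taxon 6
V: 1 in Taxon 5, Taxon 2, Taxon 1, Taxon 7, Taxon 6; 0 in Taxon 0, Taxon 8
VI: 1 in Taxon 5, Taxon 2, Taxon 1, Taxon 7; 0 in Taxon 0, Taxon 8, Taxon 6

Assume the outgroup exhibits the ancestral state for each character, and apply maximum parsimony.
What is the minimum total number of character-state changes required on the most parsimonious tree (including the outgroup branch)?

6

The outgroup has state '0' for every character, so '1' is the derived state throughout.
I (derived state '1') is unique to Taxon 7 (autapomorphy; uninformative for grouping).
II (derived state '1') is unique to Taxon 1 (autapomorphy; uninformative for grouping).
Only Taxon 1 and Taxon 2 show the derived state '1' for III, supporting them as a clade.
Only Taxon 5 and Taxon 7 show the derived state '1' for IV, supporting them as a clade.
V: derived state '1' in Taxon 1, Taxon 2, Taxon 5, Taxon 6, and Taxon 7 only — synapomorphy for {Taxon 1, Taxon 2, Taxon 5, Taxon 6, Taxon 7}.
VI: derived state '1' in Taxon 1, Taxon 2, Taxon 5, and Taxon 7 only — synapomorphy for {Taxon 1, Taxon 2, Taxon 5, Taxon 7}.
Most parsimonious ingroup topology: ((((Taxon 5,Taxon 7),(Taxon 2,Taxon 1)),Taxon 6),Taxon 8).
Changes per character on this tree: I: 1; II: 1; III: 1; IV: 1; V: 1; VI: 1.
Total = 6.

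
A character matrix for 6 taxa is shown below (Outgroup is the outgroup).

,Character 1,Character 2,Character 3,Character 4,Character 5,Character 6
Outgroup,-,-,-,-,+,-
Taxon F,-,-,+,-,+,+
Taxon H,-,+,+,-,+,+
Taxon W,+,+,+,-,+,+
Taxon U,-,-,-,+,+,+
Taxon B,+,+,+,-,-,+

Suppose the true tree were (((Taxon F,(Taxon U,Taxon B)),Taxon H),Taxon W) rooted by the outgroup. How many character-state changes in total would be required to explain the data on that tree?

10

Map each character onto (((Taxon F,(Taxon U,Taxon B)),Taxon H),Taxon W) (rooted by Outgroup) and count the minimum state changes it requires (Fitch parsimony):
Character 1: 2; Character 2: 3; Character 3: 2; Character 4: 1; Character 5: 1; Character 6: 1.
Total tree length = 10.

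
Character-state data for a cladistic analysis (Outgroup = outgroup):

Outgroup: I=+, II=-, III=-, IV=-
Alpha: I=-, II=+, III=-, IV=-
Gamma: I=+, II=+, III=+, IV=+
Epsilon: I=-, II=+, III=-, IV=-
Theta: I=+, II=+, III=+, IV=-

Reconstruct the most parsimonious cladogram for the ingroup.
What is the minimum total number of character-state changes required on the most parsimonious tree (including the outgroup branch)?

Character polarity is set by the outgroup: the derived state is whichever differs from the outgroup's state, so for I the derived state is '-', and for the remaining characters it is '+'.
I: derived state '-' in Alpha and Epsilon only — synapomorphy for {Alpha, Epsilon}.
II (derived state '+') is shared by all ingroup taxa — unites the whole ingroup.
III (derived state '+') is shared by Gamma and Theta — a synapomorphy uniting that clade.
IV (derived state '+') is unique to Gamma (autapomorphy; uninformative for grouping).
Most parsimonious ingroup topology: ((Alpha,Epsilon),(Gamma,Theta)).
Changes per character on this tree: I: 1; II: 1; III: 1; IV: 1.
Total = 4.

4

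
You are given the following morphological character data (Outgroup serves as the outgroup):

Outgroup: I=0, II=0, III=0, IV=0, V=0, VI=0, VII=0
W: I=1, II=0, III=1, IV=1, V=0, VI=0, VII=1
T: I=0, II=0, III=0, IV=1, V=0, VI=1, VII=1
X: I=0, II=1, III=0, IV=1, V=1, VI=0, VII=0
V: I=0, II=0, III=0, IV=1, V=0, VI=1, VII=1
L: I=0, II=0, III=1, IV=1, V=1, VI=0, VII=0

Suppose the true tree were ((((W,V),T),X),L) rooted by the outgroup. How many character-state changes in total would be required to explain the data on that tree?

Map each character onto ((((W,V),T),X),L) (rooted by Outgroup) and count the minimum state changes it requires (Fitch parsimony):
I: 1; II: 1; III: 2; IV: 1; V: 2; VI: 2; VII: 1.
Total tree length = 10.

10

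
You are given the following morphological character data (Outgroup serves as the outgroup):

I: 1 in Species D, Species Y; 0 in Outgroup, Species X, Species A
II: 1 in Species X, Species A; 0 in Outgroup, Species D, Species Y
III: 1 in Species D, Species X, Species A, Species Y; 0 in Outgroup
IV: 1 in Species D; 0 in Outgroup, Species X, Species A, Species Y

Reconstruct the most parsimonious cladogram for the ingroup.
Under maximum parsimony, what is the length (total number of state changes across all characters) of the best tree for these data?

4

The outgroup has state '0' for every character, so '1' is the derived state throughout.
Only Species D and Species Y show the derived state '1' for I, supporting them as a clade.
II: derived state '1' in Species A and Species X only — synapomorphy for {Species A, Species X}.
All ingroup taxa share the derived state '1' for III; it defines the ingroup but does not resolve relationships within it.
IV: derived state '1' in Species D only — an autapomorphy, so it tells us nothing about relationships among taxa.
Most parsimonious ingroup topology: ((Species D,Species Y),(Species X,Species A)).
Changes per character on this tree: I: 1; II: 1; III: 1; IV: 1.
Total = 4.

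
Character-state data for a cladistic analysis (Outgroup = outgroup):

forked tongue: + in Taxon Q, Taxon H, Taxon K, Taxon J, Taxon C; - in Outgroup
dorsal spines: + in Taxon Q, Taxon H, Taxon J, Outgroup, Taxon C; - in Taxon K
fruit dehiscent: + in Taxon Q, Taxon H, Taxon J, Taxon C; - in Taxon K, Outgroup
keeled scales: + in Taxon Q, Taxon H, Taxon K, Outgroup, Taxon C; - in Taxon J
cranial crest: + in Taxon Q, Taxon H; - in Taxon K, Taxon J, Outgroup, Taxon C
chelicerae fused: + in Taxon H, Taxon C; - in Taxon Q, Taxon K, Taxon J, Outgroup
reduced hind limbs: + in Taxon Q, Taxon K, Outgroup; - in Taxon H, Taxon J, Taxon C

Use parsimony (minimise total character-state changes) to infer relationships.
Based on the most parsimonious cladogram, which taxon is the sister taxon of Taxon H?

Taxon C

Character polarity is set by the outgroup: the derived state is whichever differs from the outgroup's state, so for dorsal spines, keeled scales, reduced hind limbs the derived state is '-', and for the remaining characters it is '+'.
All ingroup taxa share the derived state '+' for forked tongue; it defines the ingroup but does not resolve relationships within it.
dorsal spines (derived state '-') is unique to Taxon K (autapomorphy; uninformative for grouping).
fruit dehiscent (derived state '+') is shared by Taxon C, Taxon H, Taxon J, and Taxon Q — a synapomorphy uniting that clade.
keeled scales: derived state '-' in Taxon J only — an autapomorphy, so it tells us nothing about relationships among taxa.
cranial crest groups Taxon H and Taxon Q, which is incompatible with the clades supported by the remaining characters; treating it as convergent (homoplasy) costs fewer steps than any alternative tree.
chelicerae fused: derived state '+' in Taxon C and Taxon H only — synapomorphy for {Taxon C, Taxon H}.
Only Taxon C, Taxon H, and Taxon J show the derived state '-' for reduced hind limbs, supporting them as a clade.
Most parsimonious ingroup topology: ((((Taxon H,Taxon C),Taxon J),Taxon Q),Taxon K).
Taxon H and Taxon C form a cherry on this tree, so they are sister taxa.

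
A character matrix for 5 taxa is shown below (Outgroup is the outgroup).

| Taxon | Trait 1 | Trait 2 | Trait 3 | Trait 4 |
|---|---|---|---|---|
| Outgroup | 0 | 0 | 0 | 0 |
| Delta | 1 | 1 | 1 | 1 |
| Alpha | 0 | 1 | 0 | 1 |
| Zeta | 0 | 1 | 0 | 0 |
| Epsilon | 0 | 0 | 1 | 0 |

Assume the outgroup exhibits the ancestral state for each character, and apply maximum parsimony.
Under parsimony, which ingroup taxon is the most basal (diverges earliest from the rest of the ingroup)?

Epsilon

The outgroup has state '0' for every character, so '1' is the derived state throughout.
Trait 1: derived state '1' in Delta only — an autapomorphy, so it tells us nothing about relationships among taxa.
Trait 2: derived state '1' in Alpha, Delta, and Zeta only — synapomorphy for {Alpha, Delta, Zeta}.
Trait 3 groups Delta and Epsilon, which is incompatible with the clades supported by the remaining characters; treating it as convergent (homoplasy) costs fewer steps than any alternative tree.
Trait 4: derived state '1' in Alpha and Delta only — synapomorphy for {Alpha, Delta}.
Most parsimonious ingroup topology: (((Delta,Alpha),Zeta),Epsilon).
Epsilon is sister to the clade containing all other ingroup taxa, so it is the earliest-diverging (most basal) ingroup lineage.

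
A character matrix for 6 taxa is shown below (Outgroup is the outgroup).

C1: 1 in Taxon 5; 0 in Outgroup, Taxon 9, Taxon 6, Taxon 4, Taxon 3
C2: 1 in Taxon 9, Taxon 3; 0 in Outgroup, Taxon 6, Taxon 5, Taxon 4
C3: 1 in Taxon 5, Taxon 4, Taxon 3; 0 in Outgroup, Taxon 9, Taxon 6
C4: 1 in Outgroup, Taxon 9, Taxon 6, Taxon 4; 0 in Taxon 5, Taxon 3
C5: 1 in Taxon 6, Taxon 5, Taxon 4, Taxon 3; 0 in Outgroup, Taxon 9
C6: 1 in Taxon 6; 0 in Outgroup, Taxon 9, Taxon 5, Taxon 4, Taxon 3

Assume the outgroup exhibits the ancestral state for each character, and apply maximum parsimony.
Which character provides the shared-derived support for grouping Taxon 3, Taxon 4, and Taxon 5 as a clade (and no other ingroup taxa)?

C3

Character polarity is set by the outgroup: the derived state is whichever differs from the outgroup's state, so for C4 the derived state is '0', and for the remaining characters it is '1'.
C1: derived state '1' in Taxon 5 only — an autapomorphy, so it tells us nothing about relationships among taxa.
C2 groups Taxon 3 and Taxon 9, which is incompatible with the clades supported by the remaining characters; treating it as convergent (homoplasy) costs fewer steps than any alternative tree.
Only Taxon 3, Taxon 4, and Taxon 5 show the derived state '1' for C3, supporting them as a clade.
Only Taxon 3 and Taxon 5 show the derived state '0' for C4, supporting them as a clade.
C5 (derived state '1') is shared by Taxon 3, Taxon 4, Taxon 5, and Taxon 6 — a synapomorphy uniting that clade.
C6: derived state '1' in Taxon 6 only — an autapomorphy, so it tells us nothing about relationships among taxa.
Most parsimonious ingroup topology: (Taxon 9,(Taxon 6,((Taxon 5,Taxon 3),Taxon 4))).
The clade {Taxon 3, Taxon 4, Taxon 5} is supported by C3: its derived state '1' occurs in exactly those taxa and in no other taxon (including the outgroup).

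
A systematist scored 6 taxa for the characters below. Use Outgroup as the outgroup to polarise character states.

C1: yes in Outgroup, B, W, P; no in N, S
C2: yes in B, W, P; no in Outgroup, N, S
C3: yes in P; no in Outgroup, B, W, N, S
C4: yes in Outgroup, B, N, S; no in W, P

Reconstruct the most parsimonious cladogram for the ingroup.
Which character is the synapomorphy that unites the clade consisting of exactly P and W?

C4

Character polarity is set by the outgroup: the derived state is whichever differs from the outgroup's state, so for C1, C4 the derived state is 'no', and for the remaining characters it is 'yes'.
Only N and S show the derived state 'no' for C1, supporting them as a clade.
C2: derived state 'yes' in B, P, and W only — synapomorphy for {B, P, W}.
C3: derived state 'yes' in P only — an autapomorphy, so it tells us nothing about relationships among taxa.
Only P and W show the derived state 'no' for C4, supporting them as a clade.
Most parsimonious ingroup topology: ((B,(W,P)),(N,S)).
The clade {P, W} is supported by C4: its derived state 'no' occurs in exactly those taxa and in no other taxon (including the outgroup).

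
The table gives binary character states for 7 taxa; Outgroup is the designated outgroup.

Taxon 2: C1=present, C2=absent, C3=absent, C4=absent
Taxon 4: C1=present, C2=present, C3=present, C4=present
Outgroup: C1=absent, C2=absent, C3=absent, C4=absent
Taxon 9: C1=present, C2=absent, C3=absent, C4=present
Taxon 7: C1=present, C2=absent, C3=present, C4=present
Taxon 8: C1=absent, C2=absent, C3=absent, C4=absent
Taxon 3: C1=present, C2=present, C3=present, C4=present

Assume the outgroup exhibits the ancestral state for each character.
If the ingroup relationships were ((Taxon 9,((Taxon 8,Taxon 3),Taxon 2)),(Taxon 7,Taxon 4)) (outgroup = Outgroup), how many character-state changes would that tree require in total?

9

Map each character onto ((Taxon 9,((Taxon 8,Taxon 3),Taxon 2)),(Taxon 7,Taxon 4)) (rooted by Outgroup) and count the minimum state changes it requires (Fitch parsimony):
C1: 2; C2: 2; C3: 2; C4: 3.
Total tree length = 9.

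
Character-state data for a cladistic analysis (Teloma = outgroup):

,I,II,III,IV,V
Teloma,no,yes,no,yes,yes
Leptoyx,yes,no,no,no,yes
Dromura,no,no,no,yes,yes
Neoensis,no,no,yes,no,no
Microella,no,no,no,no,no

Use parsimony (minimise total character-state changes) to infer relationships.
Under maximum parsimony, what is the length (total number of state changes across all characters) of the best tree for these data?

Character polarity is set by the outgroup: the derived state is whichever differs from the outgroup's state, so for II, IV, V the derived state is 'no', and for the remaining characters it is 'yes'.
I (derived state 'yes') is unique to Leptoyx (autapomorphy; uninformative for grouping).
II (derived state 'no') is shared by all ingroup taxa — unites the whole ingroup.
III (derived state 'yes') is unique to Neoensis (autapomorphy; uninformative for grouping).
IV: derived state 'no' in Leptoyx, Microella, and Neoensis only — synapomorphy for {Leptoyx, Microella, Neoensis}.
Only Microella and Neoensis show the derived state 'no' for V, supporting them as a clade.
Most parsimonious ingroup topology: ((Leptoyx,(Neoensis,Microella)),Dromura).
Changes per character on this tree: I: 1; II: 1; III: 1; IV: 1; V: 1.
Total = 5.

5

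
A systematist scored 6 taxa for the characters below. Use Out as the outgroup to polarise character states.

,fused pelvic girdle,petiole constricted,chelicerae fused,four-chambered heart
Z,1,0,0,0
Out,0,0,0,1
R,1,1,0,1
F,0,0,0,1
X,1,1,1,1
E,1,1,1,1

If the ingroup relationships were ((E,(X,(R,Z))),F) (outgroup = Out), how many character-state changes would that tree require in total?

Map each character onto ((E,(X,(R,Z))),F) (rooted by Out) and count the minimum state changes it requires (Fitch parsimony):
fused pelvic girdle: 1; petiole constricted: 2; chelicerae fused: 2; four-chambered heart: 1.
Total tree length = 6.

6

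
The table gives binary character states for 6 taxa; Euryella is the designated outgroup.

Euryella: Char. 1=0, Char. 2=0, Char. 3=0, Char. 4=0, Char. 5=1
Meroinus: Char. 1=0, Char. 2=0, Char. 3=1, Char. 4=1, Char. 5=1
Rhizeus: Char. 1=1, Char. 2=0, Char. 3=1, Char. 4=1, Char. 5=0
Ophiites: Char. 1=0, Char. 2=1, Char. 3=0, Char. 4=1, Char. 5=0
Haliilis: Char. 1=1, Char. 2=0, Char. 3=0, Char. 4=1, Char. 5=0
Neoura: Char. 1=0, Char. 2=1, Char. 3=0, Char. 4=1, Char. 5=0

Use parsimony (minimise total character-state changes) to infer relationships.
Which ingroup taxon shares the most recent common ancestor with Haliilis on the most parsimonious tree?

Rhizeus

Character polarity is set by the outgroup: the derived state is whichever differs from the outgroup's state, so for Char. 5 the derived state is '0', and for the remaining characters it is '1'.
Char. 1: derived state '1' in Haliilis and Rhizeus only — synapomorphy for {Haliilis, Rhizeus}.
Only Neoura and Ophiites show the derived state '1' for Char. 2, supporting them as a clade.
Char. 3 (state '1') occurs in Meroinus and Rhizeus but conflicts with the nesting implied by the other characters — most parsimoniously interpreted as homoplasy.
All ingroup taxa share the derived state '1' for Char. 4; it defines the ingroup but does not resolve relationships within it.
Char. 5: derived state '0' in Haliilis, Neoura, Ophiites, and Rhizeus only — synapomorphy for {Haliilis, Neoura, Ophiites, Rhizeus}.
Most parsimonious ingroup topology: (Meroinus,((Rhizeus,Haliilis),(Ophiites,Neoura))).
Haliilis and Rhizeus form a cherry on this tree, so they are sister taxa.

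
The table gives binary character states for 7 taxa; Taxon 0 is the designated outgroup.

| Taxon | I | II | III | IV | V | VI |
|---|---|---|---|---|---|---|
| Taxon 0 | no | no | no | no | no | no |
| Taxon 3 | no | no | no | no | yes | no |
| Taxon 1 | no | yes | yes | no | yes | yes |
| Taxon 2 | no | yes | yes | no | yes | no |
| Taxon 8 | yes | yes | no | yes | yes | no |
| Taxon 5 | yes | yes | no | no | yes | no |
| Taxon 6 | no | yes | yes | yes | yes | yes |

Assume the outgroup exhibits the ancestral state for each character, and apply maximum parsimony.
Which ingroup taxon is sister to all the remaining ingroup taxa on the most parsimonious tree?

The outgroup has state 'no' for every character, so 'yes' is the derived state throughout.
I: derived state 'yes' in Taxon 5 and Taxon 8 only — synapomorphy for {Taxon 5, Taxon 8}.
II: derived state 'yes' in Taxon 1, Taxon 2, Taxon 5, Taxon 6, and Taxon 8 only — synapomorphy for {Taxon 1, Taxon 2, Taxon 5, Taxon 6, Taxon 8}.
Only Taxon 1, Taxon 2, and Taxon 6 show the derived state 'yes' for III, supporting them as a clade.
IV (state 'yes') occurs in Taxon 6 and Taxon 8 but conflicts with the nesting implied by the other characters — most parsimoniously interpreted as homoplasy.
V (derived state 'yes') is shared by all ingroup taxa — unites the whole ingroup.
VI (derived state 'yes') is shared by Taxon 1 and Taxon 6 — a synapomorphy uniting that clade.
Most parsimonious ingroup topology: (Taxon 3,(((Taxon 1,Taxon 6),Taxon 2),(Taxon 8,Taxon 5))).
Taxon 3 is sister to the clade containing all other ingroup taxa, so it is the earliest-diverging (most basal) ingroup lineage.

Taxon 3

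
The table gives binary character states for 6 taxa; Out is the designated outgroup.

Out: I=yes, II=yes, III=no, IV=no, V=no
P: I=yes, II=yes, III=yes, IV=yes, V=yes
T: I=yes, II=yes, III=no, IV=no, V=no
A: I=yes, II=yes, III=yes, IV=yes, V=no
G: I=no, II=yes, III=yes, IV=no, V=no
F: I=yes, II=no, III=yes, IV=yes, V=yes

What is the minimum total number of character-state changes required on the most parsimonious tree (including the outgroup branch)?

Character polarity is set by the outgroup: the derived state is whichever differs from the outgroup's state, so for I, II the derived state is 'no', and for the remaining characters it is 'yes'.
I: derived state 'no' in G only — an autapomorphy, so it tells us nothing about relationships among taxa.
II: derived state 'no' in F only — an autapomorphy, so it tells us nothing about relationships among taxa.
III: derived state 'yes' in A, F, G, and P only — synapomorphy for {A, F, G, P}.
IV (derived state 'yes') is shared by A, F, and P — a synapomorphy uniting that clade.
V (derived state 'yes') is shared by F and P — a synapomorphy uniting that clade.
Most parsimonious ingroup topology: ((((P,F),A),G),T).
Changes per character on this tree: I: 1; II: 1; III: 1; IV: 1; V: 1.
Total = 5.

5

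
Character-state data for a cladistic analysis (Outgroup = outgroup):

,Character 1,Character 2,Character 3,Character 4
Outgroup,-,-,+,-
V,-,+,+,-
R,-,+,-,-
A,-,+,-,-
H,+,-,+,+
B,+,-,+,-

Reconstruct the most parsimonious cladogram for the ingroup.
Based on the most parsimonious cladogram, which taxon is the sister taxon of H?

Character polarity is set by the outgroup: the derived state is whichever differs from the outgroup's state, so for Character 3 the derived state is '-', and for the remaining characters it is '+'.
Character 1 (derived state '+') is shared by B and H — a synapomorphy uniting that clade.
Only A, R, and V show the derived state '+' for Character 2, supporting them as a clade.
Character 3 (derived state '-') is shared by A and R — a synapomorphy uniting that clade.
Character 4 (derived state '+') is unique to H (autapomorphy; uninformative for grouping).
Most parsimonious ingroup topology: ((V,(R,A)),(H,B)).
H and B form a cherry on this tree, so they are sister taxa.

B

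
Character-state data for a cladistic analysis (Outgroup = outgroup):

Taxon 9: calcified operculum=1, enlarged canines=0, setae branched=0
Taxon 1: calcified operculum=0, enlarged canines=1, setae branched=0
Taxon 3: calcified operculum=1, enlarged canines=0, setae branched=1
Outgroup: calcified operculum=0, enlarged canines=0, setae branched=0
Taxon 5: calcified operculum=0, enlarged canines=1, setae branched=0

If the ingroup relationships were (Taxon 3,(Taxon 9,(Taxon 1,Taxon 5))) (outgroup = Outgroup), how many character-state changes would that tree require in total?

Map each character onto (Taxon 3,(Taxon 9,(Taxon 1,Taxon 5))) (rooted by Outgroup) and count the minimum state changes it requires (Fitch parsimony):
calcified operculum: 2; enlarged canines: 1; setae branched: 1.
Total tree length = 4.

4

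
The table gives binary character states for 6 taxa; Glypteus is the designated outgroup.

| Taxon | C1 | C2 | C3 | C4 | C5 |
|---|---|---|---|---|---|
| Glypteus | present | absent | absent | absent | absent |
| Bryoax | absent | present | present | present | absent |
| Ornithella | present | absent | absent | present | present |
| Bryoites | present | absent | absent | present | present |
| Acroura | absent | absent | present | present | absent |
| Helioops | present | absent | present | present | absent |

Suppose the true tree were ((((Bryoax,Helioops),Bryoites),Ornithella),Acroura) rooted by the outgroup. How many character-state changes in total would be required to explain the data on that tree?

Map each character onto ((((Bryoax,Helioops),Bryoites),Ornithella),Acroura) (rooted by Glypteus) and count the minimum state changes it requires (Fitch parsimony):
C1: 2; C2: 1; C3: 2; C4: 1; C5: 2.
Total tree length = 8.

8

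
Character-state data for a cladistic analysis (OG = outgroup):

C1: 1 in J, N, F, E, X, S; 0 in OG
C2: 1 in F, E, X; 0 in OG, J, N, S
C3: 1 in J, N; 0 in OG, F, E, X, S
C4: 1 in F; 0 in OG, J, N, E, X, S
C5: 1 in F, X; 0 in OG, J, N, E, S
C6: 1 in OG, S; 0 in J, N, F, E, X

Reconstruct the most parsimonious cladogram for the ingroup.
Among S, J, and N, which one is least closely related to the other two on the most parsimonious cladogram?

Character polarity is set by the outgroup: the derived state is whichever differs from the outgroup's state, so for C6 the derived state is '0', and for the remaining characters it is '1'.
C1 (derived state '1') is shared by all ingroup taxa — unites the whole ingroup.
C2 (derived state '1') is shared by E, F, and X — a synapomorphy uniting that clade.
C3: derived state '1' in J and N only — synapomorphy for {J, N}.
C4: derived state '1' in F only — an autapomorphy, so it tells us nothing about relationships among taxa.
C5: derived state '1' in F and X only — synapomorphy for {F, X}.
C6 (derived state '0') is shared by E, F, J, N, and X — a synapomorphy uniting that clade.
Most parsimonious ingroup topology: (S,((J,N),(E,(X,F)))).
N and J share a more recent common ancestor with each other than either does with S, so S is the least closely related of the three.

S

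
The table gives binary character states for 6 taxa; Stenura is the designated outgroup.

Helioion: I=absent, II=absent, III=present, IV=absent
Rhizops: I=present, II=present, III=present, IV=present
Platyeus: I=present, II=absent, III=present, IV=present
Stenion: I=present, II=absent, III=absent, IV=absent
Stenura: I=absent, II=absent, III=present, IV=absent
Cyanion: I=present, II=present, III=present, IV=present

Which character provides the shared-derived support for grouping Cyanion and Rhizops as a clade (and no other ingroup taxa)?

Character polarity is set by the outgroup: the derived state is whichever differs from the outgroup's state, so for III the derived state is 'absent', and for the remaining characters it is 'present'.
I (derived state 'present') is shared by Cyanion, Platyeus, Rhizops, and Stenion — a synapomorphy uniting that clade.
Only Cyanion and Rhizops show the derived state 'present' for II, supporting them as a clade.
III (derived state 'absent') is unique to Stenion (autapomorphy; uninformative for grouping).
IV: derived state 'present' in Cyanion, Platyeus, and Rhizops only — synapomorphy for {Cyanion, Platyeus, Rhizops}.
Most parsimonious ingroup topology: (Helioion,(((Cyanion,Rhizops),Platyeus),Stenion)).
The clade {Cyanion, Rhizops} is supported by II: its derived state 'present' occurs in exactly those taxa and in no other taxon (including the outgroup).

II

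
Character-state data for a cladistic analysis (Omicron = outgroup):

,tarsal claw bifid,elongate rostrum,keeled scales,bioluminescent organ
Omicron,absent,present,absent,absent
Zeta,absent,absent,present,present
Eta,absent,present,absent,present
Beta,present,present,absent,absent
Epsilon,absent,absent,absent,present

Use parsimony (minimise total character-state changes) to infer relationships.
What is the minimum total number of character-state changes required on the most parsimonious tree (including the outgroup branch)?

Character polarity is set by the outgroup: the derived state is whichever differs from the outgroup's state, so for elongate rostrum the derived state is 'absent', and for the remaining characters it is 'present'.
tarsal claw bifid: derived state 'present' in Beta only — an autapomorphy, so it tells us nothing about relationships among taxa.
elongate rostrum (derived state 'absent') is shared by Epsilon and Zeta — a synapomorphy uniting that clade.
keeled scales (derived state 'present') is unique to Zeta (autapomorphy; uninformative for grouping).
bioluminescent organ: derived state 'present' in Epsilon, Eta, and Zeta only — synapomorphy for {Epsilon, Eta, Zeta}.
Most parsimonious ingroup topology: (((Zeta,Epsilon),Eta),Beta).
Changes per character on this tree: tarsal claw bifid: 1; elongate rostrum: 1; keeled scales: 1; bioluminescent organ: 1.
Total = 4.

4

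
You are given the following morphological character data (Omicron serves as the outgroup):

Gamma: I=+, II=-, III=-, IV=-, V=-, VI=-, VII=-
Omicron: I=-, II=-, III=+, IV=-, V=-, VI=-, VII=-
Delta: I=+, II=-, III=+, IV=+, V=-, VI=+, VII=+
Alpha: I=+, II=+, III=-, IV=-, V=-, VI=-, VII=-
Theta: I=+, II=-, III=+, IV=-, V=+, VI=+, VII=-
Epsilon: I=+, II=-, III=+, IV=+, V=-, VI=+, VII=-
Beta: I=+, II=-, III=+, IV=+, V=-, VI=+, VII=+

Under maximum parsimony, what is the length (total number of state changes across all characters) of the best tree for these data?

7

Character polarity is set by the outgroup: the derived state is whichever differs from the outgroup's state, so for III the derived state is '-', and for the remaining characters it is '+'.
I (derived state '+') is shared by all ingroup taxa — unites the whole ingroup.
II: derived state '+' in Alpha only — an autapomorphy, so it tells us nothing about relationships among taxa.
III: derived state '-' in Alpha and Gamma only — synapomorphy for {Alpha, Gamma}.
IV: derived state '+' in Beta, Delta, and Epsilon only — synapomorphy for {Beta, Delta, Epsilon}.
V (derived state '+') is unique to Theta (autapomorphy; uninformative for grouping).
Only Beta, Delta, Epsilon, and Theta show the derived state '+' for VI, supporting them as a clade.
VII: derived state '+' in Beta and Delta only — synapomorphy for {Beta, Delta}.
Most parsimonious ingroup topology: ((Alpha,Gamma),(((Beta,Delta),Epsilon),Theta)).
Changes per character on this tree: I: 1; II: 1; III: 1; IV: 1; V: 1; VI: 1; VII: 1.
Total = 7.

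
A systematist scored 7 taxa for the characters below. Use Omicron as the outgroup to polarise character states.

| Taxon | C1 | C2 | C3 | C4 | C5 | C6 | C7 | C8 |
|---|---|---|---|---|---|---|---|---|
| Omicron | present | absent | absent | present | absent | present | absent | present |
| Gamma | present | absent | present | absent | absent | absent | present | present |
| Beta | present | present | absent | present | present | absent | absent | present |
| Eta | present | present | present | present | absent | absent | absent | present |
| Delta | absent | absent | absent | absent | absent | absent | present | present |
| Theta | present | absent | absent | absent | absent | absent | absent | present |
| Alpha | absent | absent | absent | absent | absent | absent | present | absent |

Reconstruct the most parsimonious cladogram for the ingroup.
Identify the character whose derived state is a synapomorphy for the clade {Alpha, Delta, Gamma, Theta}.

Character polarity is set by the outgroup: the derived state is whichever differs from the outgroup's state, so for C1, C4, C6, C8 the derived state is 'absent', and for the remaining characters it is 'present'.
C1: derived state 'absent' in Alpha and Delta only — synapomorphy for {Alpha, Delta}.
Only Beta and Eta show the derived state 'present' for C2, supporting them as a clade.
C3 groups Eta and Gamma, which is incompatible with the clades supported by the remaining characters; treating it as convergent (homoplasy) costs fewer steps than any alternative tree.
Only Alpha, Delta, Gamma, and Theta show the derived state 'absent' for C4, supporting them as a clade.
C5 (derived state 'present') is unique to Beta (autapomorphy; uninformative for grouping).
C6 (derived state 'absent') is shared by all ingroup taxa — unites the whole ingroup.
C7 (derived state 'present') is shared by Alpha, Delta, and Gamma — a synapomorphy uniting that clade.
C8: derived state 'absent' in Alpha only — an autapomorphy, so it tells us nothing about relationships among taxa.
Most parsimonious ingroup topology: (((Gamma,(Delta,Alpha)),Theta),(Beta,Eta)).
The clade {Alpha, Delta, Gamma, Theta} is supported by C4: its derived state 'absent' occurs in exactly those taxa and in no other taxon (including the outgroup).

C4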